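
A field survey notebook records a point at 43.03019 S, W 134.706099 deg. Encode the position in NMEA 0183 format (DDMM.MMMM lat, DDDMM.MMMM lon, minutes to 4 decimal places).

4301.8114,S / 13442.3659,W

Lat: fractional part 0.030190 → 1.811400 minutes
λ: 134° + 0.706099 × 60 = 134° 42.365940′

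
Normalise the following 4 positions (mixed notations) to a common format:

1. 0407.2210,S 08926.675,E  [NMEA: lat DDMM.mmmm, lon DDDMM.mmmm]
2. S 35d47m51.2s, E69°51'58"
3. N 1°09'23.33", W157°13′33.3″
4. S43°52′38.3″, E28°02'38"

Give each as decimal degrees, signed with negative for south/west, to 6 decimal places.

1. -4.120350, 89.444583
2. -35.797556, 69.866111
3. 1.156481, -157.225917
4. -43.877306, 28.043889

Point 1:
  Latitude: degrees = first 2 digits = 4, minutes = 7.221; 4 + 7.221/60 = 4.1203500
  hemisphere S, so the sign is −
  Lon: split at 3 digits → 089° and 26.675′; 89 + 26.675/60 = 89.4445833
  E ⇒ keep positive
Point 2:
  Lat: 35° + 47/60 + 51.2/3600 = 35 + 0.783333 + 0.014222 = 35.7975556
  S ⇒ negate
  Lon: 69 + 51/60 + 58/3600 = 69.8661111
  E ⇒ keep positive
Point 3:
  φ: 1 + 9/60 + 23.33/3600 = 1.1564806
  N → positive
  λ: 157° + 13/60 + 33.3/3600 = 157 + 0.216667 + 0.009250 = 157.2259167
  W → negative
Point 4:
  φ: 43° + 52/60 + 38.3/3600 = 43 + 0.866667 + 0.010639 = 43.8773056
  S → negative
  λ: 28 + 2/60 + 38/3600 = 28.0438889
  E → positive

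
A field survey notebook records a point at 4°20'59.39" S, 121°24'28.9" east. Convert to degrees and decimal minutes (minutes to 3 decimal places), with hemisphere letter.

Lat: 20 + 59.39/60 = 20.98983′
λ: 24 + 28.9/60 = 24.48167′

4° 20.990′ S, 121° 24.482′ E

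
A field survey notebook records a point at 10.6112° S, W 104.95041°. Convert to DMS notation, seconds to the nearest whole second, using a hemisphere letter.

Lat: whole degrees 10; 36.67200′ → 36′ and 40.32″
Longitude: 0.950410° → 57.02460′; 0.02460 × 60 = 1.48″

10°36′40″ S, 104°57′1″ W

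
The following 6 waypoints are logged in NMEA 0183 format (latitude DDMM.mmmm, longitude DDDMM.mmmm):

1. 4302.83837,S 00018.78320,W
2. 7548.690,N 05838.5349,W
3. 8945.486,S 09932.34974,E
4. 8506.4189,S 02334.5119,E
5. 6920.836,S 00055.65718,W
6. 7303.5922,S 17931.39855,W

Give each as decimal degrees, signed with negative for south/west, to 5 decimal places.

Point 1:
  Lat: degrees = first 2 digits = 43, minutes = 2.83837; 43 + 2.83837/60 = 43.047306
  S ⇒ negate
  Longitude: split at 3 digits → 000° and 18.7832′; 0 + 18.7832/60 = 0.313053
  hemisphere W, so the sign is −
Point 2:
  Lat: split at 2 digits → 75° and 48.69′; 75 + 48.69/60 = 75.811500
  N → positive
  λ: split at 3 digits → 058° and 38.5349′; 58 + 38.5349/60 = 58.642248
  hemisphere W, so the sign is −
Point 3:
  Latitude: split at 2 digits → 89° and 45.486′; 89 + 45.486/60 = 89.758100
  S → negative
  Lon: split at 3 digits → 099° and 32.34974′; 99 + 32.34974/60 = 99.539162
  E → positive
Point 4:
  φ: split at 2 digits → 85° and 6.4189′; 85 + 6.4189/60 = 85.106982
  S ⇒ negate
  Lon: degrees = first 3 digits = 23, minutes = 34.5119; 23 + 34.5119/60 = 23.575198
  E ⇒ keep positive
Point 5:
  Latitude: split at 2 digits → 69° and 20.836′; 69 + 20.836/60 = 69.347267
  S ⇒ negate
  Lon: split at 3 digits → 000° and 55.65718′; 0 + 55.65718/60 = 0.927620
  W ⇒ negate
Point 6:
  φ: split at 2 digits → 73° and 3.5922′; 73 + 3.5922/60 = 73.059870
  hemisphere S, so the sign is −
  Lon: split at 3 digits → 179° and 31.39855′; 179 + 31.39855/60 = 179.523309
  W ⇒ negate

1. -43.04731, -0.31305
2. 75.81150, -58.64225
3. -89.75810, 99.53916
4. -85.10698, 23.57520
5. -69.34727, -0.92762
6. -73.05987, -179.52331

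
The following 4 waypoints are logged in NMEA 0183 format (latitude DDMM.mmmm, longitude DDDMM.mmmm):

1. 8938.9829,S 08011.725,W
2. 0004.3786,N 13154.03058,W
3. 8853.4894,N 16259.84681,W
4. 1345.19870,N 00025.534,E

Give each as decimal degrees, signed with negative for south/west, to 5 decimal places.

Point 1:
  φ: degrees = first 2 digits = 89, minutes = 38.9829; 89 + 38.9829/60 = 89.649715
  hemisphere S, so the sign is −
  Lon: split at 3 digits → 080° and 11.725′; 80 + 11.725/60 = 80.195417
  W → negative
Point 2:
  Lat: split at 2 digits → 00° and 4.3786′; 0 + 4.3786/60 = 0.072977
  N → positive
  Lon: degrees = first 3 digits = 131, minutes = 54.03058; 131 + 54.03058/60 = 131.900510
  W → negative
Point 3:
  Lat: degrees = first 2 digits = 88, minutes = 53.4894; 88 + 53.4894/60 = 88.891490
  N ⇒ keep positive
  λ: split at 3 digits → 162° and 59.84681′; 162 + 59.84681/60 = 162.997447
  hemisphere W, so the sign is −
Point 4:
  φ: degrees = first 2 digits = 13, minutes = 45.1987; 13 + 45.1987/60 = 13.753312
  N ⇒ keep positive
  λ: degrees = first 3 digits = 0, minutes = 25.534; 0 + 25.534/60 = 0.425567
  E ⇒ keep positive

1. -89.64972, -80.19542
2. 0.07298, -131.90051
3. 88.89149, -162.99745
4. 13.75331, 0.42557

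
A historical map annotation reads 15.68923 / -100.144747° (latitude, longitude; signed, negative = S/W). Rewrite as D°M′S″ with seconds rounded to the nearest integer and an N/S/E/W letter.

15°41′21″ N, 100°08′41″ W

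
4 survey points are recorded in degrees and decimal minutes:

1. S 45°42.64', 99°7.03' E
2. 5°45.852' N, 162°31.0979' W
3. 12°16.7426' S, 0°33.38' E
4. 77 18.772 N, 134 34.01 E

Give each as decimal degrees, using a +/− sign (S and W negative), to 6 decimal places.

Point 1:
  Lat: 42.64′ = 0.710667°; total 45.7106667
  S → negative
  Lon: 99 + 7.03/60 = 99.1171667
  E ⇒ keep positive
Point 2:
  φ: 45.852′ = 0.764200°; total 5.7642000
  N → positive
  Lon: 31.0979′ = 0.518298°; total 162.5182983
  W → negative
Point 3:
  φ: 16.7426′ = 0.279043°; total 12.2790433
  hemisphere S, so the sign is −
  Lon: 0 + 33.38/60 = 0.5563333
  E ⇒ keep positive
Point 4:
  Latitude: 77 + 18.772/60 = 77.3128667
  N → positive
  Longitude: 34.01′ = 0.566833°; total 134.5668333
  E ⇒ keep positive

1. -45.710667, 99.117167
2. 5.764200, -162.518298
3. -12.279043, 0.556333
4. 77.312867, 134.566833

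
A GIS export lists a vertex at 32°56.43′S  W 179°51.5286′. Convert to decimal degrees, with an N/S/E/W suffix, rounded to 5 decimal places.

32.94050° S, 179.85881° W

Latitude: 56.43′ = 0.940500°; total 32.940500
Lon: 51.5286′ = 0.858810°; total 179.858810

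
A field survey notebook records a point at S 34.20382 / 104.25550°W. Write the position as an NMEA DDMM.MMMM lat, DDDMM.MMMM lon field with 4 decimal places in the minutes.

3412.2292,S / 10415.3300,W

Latitude: 34° + 0.203820 × 60 = 34° 12.229200′
Longitude: fractional part 0.255500 → 15.330000 minutes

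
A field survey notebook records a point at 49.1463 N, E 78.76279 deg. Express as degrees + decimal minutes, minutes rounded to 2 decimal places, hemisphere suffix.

φ: fractional part 0.146300 → 8.7780 minutes
Lon: 78° + 0.762790 × 60 = 78° 45.7674′

49° 8.78′ N, 78° 45.77′ E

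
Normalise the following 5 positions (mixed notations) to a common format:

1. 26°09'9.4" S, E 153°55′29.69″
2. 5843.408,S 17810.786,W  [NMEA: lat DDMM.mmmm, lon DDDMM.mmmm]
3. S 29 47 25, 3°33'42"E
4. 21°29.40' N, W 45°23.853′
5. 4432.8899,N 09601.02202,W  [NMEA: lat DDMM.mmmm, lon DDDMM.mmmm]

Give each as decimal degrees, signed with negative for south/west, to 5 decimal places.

1. -26.15261, 153.92491
2. -58.72347, -178.17977
3. -29.79028, 3.56167
4. 21.49000, -45.39755
5. 44.54817, -96.01703

Point 1:
  Lat: 26 + 9/60 + 9.4/3600 = 26.152611
  S ⇒ negate
  Longitude: 153 + 55/60 + 29.69/3600 = 153.924914
  E ⇒ keep positive
Point 2:
  Latitude: degrees = first 2 digits = 58, minutes = 43.408; 58 + 43.408/60 = 58.723467
  S ⇒ negate
  λ: degrees = first 3 digits = 178, minutes = 10.786; 178 + 10.786/60 = 178.179767
  W → negative
Point 3:
  Lat: 47′ + 25″ = 47.41667′; 29 + 47.41667/60 = 29.790278
  S ⇒ negate
  Longitude: 33′ + 42″ = 33.70000′; 3 + 33.70000/60 = 3.561667
  E → positive
Point 4:
  φ: 21 + 29.4/60 = 21.490000
  N → positive
  λ: 23.853′ = 0.397550°; total 45.397550
  W ⇒ negate
Point 5:
  Lat: split at 2 digits → 44° and 32.8899′; 44 + 32.8899/60 = 44.548165
  N ⇒ keep positive
  λ: split at 3 digits → 096° and 1.02202′; 96 + 1.02202/60 = 96.017034
  W → negative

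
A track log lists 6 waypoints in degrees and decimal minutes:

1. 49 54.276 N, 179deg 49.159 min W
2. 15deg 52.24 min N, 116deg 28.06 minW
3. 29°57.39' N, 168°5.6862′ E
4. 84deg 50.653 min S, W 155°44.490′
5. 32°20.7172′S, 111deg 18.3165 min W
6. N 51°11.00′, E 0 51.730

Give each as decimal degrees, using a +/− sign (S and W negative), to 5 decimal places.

Point 1:
  φ: 49 + 54.276/60 = 49.904600
  N ⇒ keep positive
  λ: 49.159′ = 0.819317°; total 179.819317
  W ⇒ negate
Point 2:
  Lat: 15 + 52.24/60 = 15.870667
  N ⇒ keep positive
  Longitude: 116 + 28.06/60 = 116.467667
  W ⇒ negate
Point 3:
  φ: 29 + 57.39/60 = 29.956500
  N ⇒ keep positive
  λ: 168 + 5.6862/60 = 168.094770
  E ⇒ keep positive
Point 4:
  φ: 50.653′ = 0.844217°; total 84.844217
  S → negative
  Longitude: 155 + 44.49/60 = 155.741500
  W → negative
Point 5:
  Lat: 20.7172′ = 0.345287°; total 32.345287
  S ⇒ negate
  Longitude: 18.3165′ = 0.305275°; total 111.305275
  hemisphere W, so the sign is −
Point 6:
  Latitude: 51 + 11/60 = 51.183333
  N → positive
  λ: 0 + 51.73/60 = 0.862167
  E → positive

1. 49.90460, -179.81932
2. 15.87067, -116.46767
3. 29.95650, 168.09477
4. -84.84422, -155.74150
5. -32.34529, -111.30528
6. 51.18333, 0.86217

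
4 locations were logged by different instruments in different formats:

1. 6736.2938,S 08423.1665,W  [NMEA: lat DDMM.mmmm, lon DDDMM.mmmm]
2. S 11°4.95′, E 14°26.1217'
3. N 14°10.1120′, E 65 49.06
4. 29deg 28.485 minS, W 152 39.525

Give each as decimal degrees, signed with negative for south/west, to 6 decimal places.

Point 1:
  Lat: degrees = first 2 digits = 67, minutes = 36.2938; 67 + 36.2938/60 = 67.6048967
  S → negative
  λ: split at 3 digits → 084° and 23.1665′; 84 + 23.1665/60 = 84.3861083
  W ⇒ negate
Point 2:
  φ: 11 + 4.95/60 = 11.0825000
  S → negative
  Lon: 14 + 26.1217/60 = 14.4353617
  E ⇒ keep positive
Point 3:
  φ: 14 + 10.112/60 = 14.1685333
  N ⇒ keep positive
  Longitude: 65 + 49.06/60 = 65.8176667
  E ⇒ keep positive
Point 4:
  φ: 28.485′ = 0.474750°; total 29.4747500
  S → negative
  λ: 152 + 39.525/60 = 152.6587500
  W ⇒ negate

1. -67.604897, -84.386108
2. -11.082500, 14.435362
3. 14.168533, 65.817667
4. -29.474750, -152.658750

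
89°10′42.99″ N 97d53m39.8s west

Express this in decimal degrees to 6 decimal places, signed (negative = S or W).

Lat: 10′ + 42.99″ = 10.71650′; 89 + 10.71650/60 = 89.1786083
N → positive
Longitude: 97° + 53/60 + 39.8/3600 = 97 + 0.883333 + 0.011056 = 97.8943889
W → negative

89.178608, -97.894389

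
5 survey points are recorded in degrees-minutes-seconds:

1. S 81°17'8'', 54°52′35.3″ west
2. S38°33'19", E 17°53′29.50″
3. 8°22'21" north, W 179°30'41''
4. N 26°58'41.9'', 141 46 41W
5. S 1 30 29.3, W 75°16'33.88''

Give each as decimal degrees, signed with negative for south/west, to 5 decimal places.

1. -81.28556, -54.87647
2. -38.55528, 17.89153
3. 8.37250, -179.51139
4. 26.97831, -141.77806
5. -1.50814, -75.27608

Point 1:
  Latitude: 81 + 17/60 + 8/3600 = 81.285556
  hemisphere S, so the sign is −
  Lon: 54° + 52/60 + 35.3/3600 = 54 + 0.866667 + 0.009806 = 54.876472
  W ⇒ negate
Point 2:
  Latitude: 38 + 33/60 + 19/3600 = 38.555278
  S ⇒ negate
  Lon: 17° + 53/60 + 29.5/3600 = 17 + 0.883333 + 0.008194 = 17.891528
  E → positive
Point 3:
  φ: 8 + 22/60 + 21/3600 = 8.372500
  N → positive
  λ: 179 + 30/60 + 41/3600 = 179.511389
  W ⇒ negate
Point 4:
  Lat: 58′ + 41.9″ = 58.69833′; 26 + 58.69833/60 = 26.978306
  N ⇒ keep positive
  Lon: 141 + 46/60 + 41/3600 = 141.778056
  W → negative
Point 5:
  Latitude: 30′ + 29.3″ = 30.48833′; 1 + 30.48833/60 = 1.508139
  hemisphere S, so the sign is −
  Longitude: 75° + 16/60 + 33.88/3600 = 75 + 0.266667 + 0.009411 = 75.276078
  W → negative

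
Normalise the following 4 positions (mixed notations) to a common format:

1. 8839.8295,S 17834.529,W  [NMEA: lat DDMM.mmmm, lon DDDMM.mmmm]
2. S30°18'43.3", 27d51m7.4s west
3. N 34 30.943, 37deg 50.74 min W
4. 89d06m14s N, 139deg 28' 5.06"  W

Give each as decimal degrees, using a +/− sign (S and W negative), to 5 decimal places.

Point 1:
  φ: split at 2 digits → 88° and 39.8295′; 88 + 39.8295/60 = 88.663825
  hemisphere S, so the sign is −
  Lon: split at 3 digits → 178° and 34.529′; 178 + 34.529/60 = 178.575483
  W ⇒ negate
Point 2:
  φ: 30 + 18/60 + 43.3/3600 = 30.312028
  S → negative
  λ: 27° + 51/60 + 7.4/3600 = 27 + 0.850000 + 0.002056 = 27.852056
  W → negative
Point 3:
  Latitude: 30.943′ = 0.515717°; total 34.515717
  N ⇒ keep positive
  Longitude: 37 + 50.74/60 = 37.845667
  W → negative
Point 4:
  Lat: 89 + 6/60 + 14/3600 = 89.103889
  N → positive
  Lon: 139° + 28/60 + 5.06/3600 = 139 + 0.466667 + 0.001406 = 139.468072
  W → negative

1. -88.66383, -178.57548
2. -30.31203, -27.85206
3. 34.51572, -37.84567
4. 89.10389, -139.46807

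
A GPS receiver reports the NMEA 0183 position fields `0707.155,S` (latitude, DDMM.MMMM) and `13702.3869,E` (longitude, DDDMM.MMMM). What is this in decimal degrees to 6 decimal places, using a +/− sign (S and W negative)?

Lat: split at 2 digits → 07° and 7.155′; 7 + 7.155/60 = 7.1192500
S → negative
Longitude: degrees = first 3 digits = 137, minutes = 2.3869; 137 + 2.3869/60 = 137.0397817
E ⇒ keep positive

-7.119250, 137.039782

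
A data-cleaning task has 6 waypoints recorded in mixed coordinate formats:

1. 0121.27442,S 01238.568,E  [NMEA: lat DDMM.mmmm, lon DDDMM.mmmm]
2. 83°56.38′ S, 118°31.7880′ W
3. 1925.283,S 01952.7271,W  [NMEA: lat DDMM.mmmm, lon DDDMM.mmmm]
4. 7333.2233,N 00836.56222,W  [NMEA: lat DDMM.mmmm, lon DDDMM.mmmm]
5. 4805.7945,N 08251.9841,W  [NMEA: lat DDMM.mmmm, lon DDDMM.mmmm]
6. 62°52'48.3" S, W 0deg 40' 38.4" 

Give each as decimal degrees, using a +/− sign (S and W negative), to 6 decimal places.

1. -1.354574, 12.642800
2. -83.939667, -118.529800
3. -19.421383, -19.878785
4. 73.553722, -8.609370
5. 48.096575, -82.866402
6. -62.880083, -0.677333

Point 1:
  φ: degrees = first 2 digits = 1, minutes = 21.27442; 1 + 21.27442/60 = 1.3545737
  hemisphere S, so the sign is −
  Longitude: degrees = first 3 digits = 12, minutes = 38.568; 12 + 38.568/60 = 12.6428000
  E ⇒ keep positive
Point 2:
  Latitude: 83 + 56.38/60 = 83.9396667
  hemisphere S, so the sign is −
  Lon: 118 + 31.788/60 = 118.5298000
  W → negative
Point 3:
  φ: degrees = first 2 digits = 19, minutes = 25.283; 19 + 25.283/60 = 19.4213833
  S → negative
  Longitude: split at 3 digits → 019° and 52.7271′; 19 + 52.7271/60 = 19.8787850
  hemisphere W, so the sign is −
Point 4:
  Latitude: split at 2 digits → 73° and 33.2233′; 73 + 33.2233/60 = 73.5537217
  N → positive
  λ: split at 3 digits → 008° and 36.56222′; 8 + 36.56222/60 = 8.6093703
  W ⇒ negate
Point 5:
  φ: split at 2 digits → 48° and 5.7945′; 48 + 5.7945/60 = 48.0965750
  N ⇒ keep positive
  Longitude: split at 3 digits → 082° and 51.9841′; 82 + 51.9841/60 = 82.8664017
  W → negative
Point 6:
  φ: 62° + 52/60 + 48.3/3600 = 62 + 0.866667 + 0.013417 = 62.8800833
  hemisphere S, so the sign is −
  Longitude: 40′ + 38.4″ = 40.64000′; 0 + 40.64000/60 = 0.6773333
  W ⇒ negate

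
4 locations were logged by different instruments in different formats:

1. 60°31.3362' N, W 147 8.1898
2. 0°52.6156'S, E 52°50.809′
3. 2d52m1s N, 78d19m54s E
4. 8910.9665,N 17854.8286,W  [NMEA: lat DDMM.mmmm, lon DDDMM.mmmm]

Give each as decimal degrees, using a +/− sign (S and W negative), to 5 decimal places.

1. 60.52227, -147.13650
2. -0.87693, 52.84682
3. 2.86694, 78.33167
4. 89.18278, -178.91381

Point 1:
  Lat: 31.3362′ = 0.522270°; total 60.522270
  N ⇒ keep positive
  Longitude: 8.1898′ = 0.136497°; total 147.136497
  hemisphere W, so the sign is −
Point 2:
  Latitude: 0 + 52.6156/60 = 0.876927
  S → negative
  Lon: 52 + 50.809/60 = 52.846817
  E → positive
Point 3:
  Latitude: 2° + 52/60 + 1/3600 = 2 + 0.866667 + 0.000278 = 2.866944
  N → positive
  Longitude: 19′ + 54″ = 19.90000′; 78 + 19.90000/60 = 78.331667
  E ⇒ keep positive
Point 4:
  Lat: split at 2 digits → 89° and 10.9665′; 89 + 10.9665/60 = 89.182775
  N → positive
  Longitude: degrees = first 3 digits = 178, minutes = 54.8286; 178 + 54.8286/60 = 178.913810
  W ⇒ negate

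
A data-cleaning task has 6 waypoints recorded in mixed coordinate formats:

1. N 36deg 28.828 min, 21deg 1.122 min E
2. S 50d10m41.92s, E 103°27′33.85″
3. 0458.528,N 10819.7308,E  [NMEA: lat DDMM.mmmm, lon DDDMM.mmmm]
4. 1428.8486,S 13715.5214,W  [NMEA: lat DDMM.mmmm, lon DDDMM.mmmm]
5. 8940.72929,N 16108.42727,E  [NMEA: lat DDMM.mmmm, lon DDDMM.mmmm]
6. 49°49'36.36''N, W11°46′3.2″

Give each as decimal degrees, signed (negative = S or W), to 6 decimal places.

1. 36.480467, 21.018700
2. -50.178311, 103.459403
3. 4.975467, 108.328847
4. -14.480810, -137.258690
5. 89.678822, 161.140455
6. 49.826767, -11.767556

Point 1:
  φ: 28.828′ = 0.480467°; total 36.4804667
  N → positive
  λ: 21 + 1.122/60 = 21.0187000
  E → positive
Point 2:
  φ: 10′ + 41.92″ = 10.69867′; 50 + 10.69867/60 = 50.1783111
  S ⇒ negate
  Longitude: 103 + 27/60 + 33.85/3600 = 103.4594028
  E ⇒ keep positive
Point 3:
  φ: degrees = first 2 digits = 4, minutes = 58.528; 4 + 58.528/60 = 4.9754667
  N ⇒ keep positive
  Longitude: split at 3 digits → 108° and 19.7308′; 108 + 19.7308/60 = 108.3288467
  E → positive
Point 4:
  φ: split at 2 digits → 14° and 28.8486′; 14 + 28.8486/60 = 14.4808100
  hemisphere S, so the sign is −
  Lon: degrees = first 3 digits = 137, minutes = 15.5214; 137 + 15.5214/60 = 137.2586900
  hemisphere W, so the sign is −
Point 5:
  φ: degrees = first 2 digits = 89, minutes = 40.72929; 89 + 40.72929/60 = 89.6788215
  N ⇒ keep positive
  Longitude: split at 3 digits → 161° and 8.42727′; 161 + 8.42727/60 = 161.1404545
  E ⇒ keep positive
Point 6:
  φ: 49° + 49/60 + 36.36/3600 = 49 + 0.816667 + 0.010100 = 49.8267667
  N → positive
  Lon: 11 + 46/60 + 3.2/3600 = 11.7675556
  W ⇒ negate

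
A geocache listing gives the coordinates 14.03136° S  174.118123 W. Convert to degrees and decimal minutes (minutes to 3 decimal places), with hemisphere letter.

14° 1.882′ S, 174° 7.087′ W

φ: 14° + 0.031360 × 60 = 14° 1.88160′
λ: 174° + 0.118123 × 60 = 174° 7.08738′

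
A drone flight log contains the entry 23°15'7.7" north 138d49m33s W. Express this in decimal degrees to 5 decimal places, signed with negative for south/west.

23.25214, -138.82583

Lat: 23° + 15/60 + 7.7/3600 = 23 + 0.250000 + 0.002139 = 23.252139
N → positive
Lon: 138° + 49/60 + 33/3600 = 138 + 0.816667 + 0.009167 = 138.825833
W ⇒ negate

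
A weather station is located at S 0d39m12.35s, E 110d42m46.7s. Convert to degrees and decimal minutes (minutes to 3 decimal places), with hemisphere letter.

Latitude: 39 + 12.35/60 = 39.20583′
Lon: seconds/60 = 0.77833; minutes = 42 + 0.77833 = 42.77833

0° 39.206′ S, 110° 42.778′ E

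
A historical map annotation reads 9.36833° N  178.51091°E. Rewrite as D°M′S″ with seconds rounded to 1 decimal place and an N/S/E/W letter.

Latitude: whole degrees 9; 22.09980′ → 22′ and 5.988″
λ: 0.510910° → 30.65460′; 0.65460 × 60 = 39.276″

9°22′6.0″ N, 178°30′39.3″ E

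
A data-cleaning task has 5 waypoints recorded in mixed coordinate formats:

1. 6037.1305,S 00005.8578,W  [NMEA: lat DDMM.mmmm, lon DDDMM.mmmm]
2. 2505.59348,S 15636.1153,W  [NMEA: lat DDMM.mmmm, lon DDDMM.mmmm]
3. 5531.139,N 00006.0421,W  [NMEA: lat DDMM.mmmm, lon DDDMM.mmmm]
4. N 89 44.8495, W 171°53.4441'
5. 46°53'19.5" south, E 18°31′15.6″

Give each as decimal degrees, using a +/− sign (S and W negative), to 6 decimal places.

1. -60.618842, -0.097630
2. -25.093225, -156.601922
3. 55.518983, -0.100702
4. 89.747492, -171.890735
5. -46.888750, 18.521000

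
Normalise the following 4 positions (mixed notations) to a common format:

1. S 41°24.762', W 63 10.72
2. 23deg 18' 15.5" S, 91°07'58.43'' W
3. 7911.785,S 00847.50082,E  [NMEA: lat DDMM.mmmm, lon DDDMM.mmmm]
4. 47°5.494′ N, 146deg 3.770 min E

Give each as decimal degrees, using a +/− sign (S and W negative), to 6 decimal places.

Point 1:
  Lat: 41 + 24.762/60 = 41.4127000
  hemisphere S, so the sign is −
  λ: 63 + 10.72/60 = 63.1786667
  hemisphere W, so the sign is −
Point 2:
  Latitude: 23° + 18/60 + 15.5/3600 = 23 + 0.300000 + 0.004306 = 23.3043056
  S ⇒ negate
  Longitude: 7′ + 58.43″ = 7.97383′; 91 + 7.97383/60 = 91.1328972
  hemisphere W, so the sign is −
Point 3:
  Lat: split at 2 digits → 79° and 11.785′; 79 + 11.785/60 = 79.1964167
  hemisphere S, so the sign is −
  Lon: split at 3 digits → 008° and 47.50082′; 8 + 47.50082/60 = 8.7916803
  E → positive
Point 4:
  φ: 5.494′ = 0.091567°; total 47.0915667
  N ⇒ keep positive
  λ: 3.77′ = 0.062833°; total 146.0628333
  E ⇒ keep positive

1. -41.412700, -63.178667
2. -23.304306, -91.132897
3. -79.196417, 8.791680
4. 47.091567, 146.062833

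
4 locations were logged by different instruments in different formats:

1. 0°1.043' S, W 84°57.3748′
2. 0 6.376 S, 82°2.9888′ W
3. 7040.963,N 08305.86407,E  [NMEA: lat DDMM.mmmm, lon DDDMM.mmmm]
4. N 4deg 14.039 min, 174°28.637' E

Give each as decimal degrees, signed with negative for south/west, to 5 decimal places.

Point 1:
  Lat: 1.043′ = 0.017383°; total 0.017383
  S → negative
  Longitude: 84 + 57.3748/60 = 84.956247
  hemisphere W, so the sign is −
Point 2:
  φ: 6.376′ = 0.106267°; total 0.106267
  hemisphere S, so the sign is −
  Longitude: 82 + 2.9888/60 = 82.049813
  W ⇒ negate
Point 3:
  Latitude: split at 2 digits → 70° and 40.963′; 70 + 40.963/60 = 70.682717
  N → positive
  Lon: degrees = first 3 digits = 83, minutes = 5.86407; 83 + 5.86407/60 = 83.097735
  E ⇒ keep positive
Point 4:
  Latitude: 14.039′ = 0.233983°; total 4.233983
  N ⇒ keep positive
  Longitude: 174 + 28.637/60 = 174.477283
  E → positive

1. -0.01738, -84.95625
2. -0.10627, -82.04981
3. 70.68272, 83.09773
4. 4.23398, 174.47728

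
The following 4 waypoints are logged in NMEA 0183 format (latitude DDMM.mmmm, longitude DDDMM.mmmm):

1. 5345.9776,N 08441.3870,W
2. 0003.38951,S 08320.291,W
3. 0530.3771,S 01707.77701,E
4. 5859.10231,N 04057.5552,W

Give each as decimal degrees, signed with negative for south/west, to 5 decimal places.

Point 1:
  Lat: degrees = first 2 digits = 53, minutes = 45.9776; 53 + 45.9776/60 = 53.766293
  N ⇒ keep positive
  Longitude: split at 3 digits → 084° and 41.387′; 84 + 41.387/60 = 84.689783
  W ⇒ negate
Point 2:
  Lat: split at 2 digits → 00° and 3.38951′; 0 + 3.38951/60 = 0.056492
  S ⇒ negate
  Longitude: degrees = first 3 digits = 83, minutes = 20.291; 83 + 20.291/60 = 83.338183
  W ⇒ negate
Point 3:
  φ: split at 2 digits → 05° and 30.3771′; 5 + 30.3771/60 = 5.506285
  S ⇒ negate
  Longitude: degrees = first 3 digits = 17, minutes = 7.77701; 17 + 7.77701/60 = 17.129617
  E → positive
Point 4:
  Lat: degrees = first 2 digits = 58, minutes = 59.10231; 58 + 59.10231/60 = 58.985039
  N → positive
  Lon: split at 3 digits → 040° and 57.5552′; 40 + 57.5552/60 = 40.959253
  W ⇒ negate

1. 53.76629, -84.68978
2. -0.05649, -83.33818
3. -5.50629, 17.12962
4. 58.98504, -40.95925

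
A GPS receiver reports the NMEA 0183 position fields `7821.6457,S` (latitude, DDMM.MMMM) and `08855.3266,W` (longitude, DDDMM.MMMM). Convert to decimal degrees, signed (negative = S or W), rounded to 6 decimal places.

-78.360762, -88.922110

φ: split at 2 digits → 78° and 21.6457′; 78 + 21.6457/60 = 78.3607617
S → negative
λ: split at 3 digits → 088° and 55.3266′; 88 + 55.3266/60 = 88.9221100
hemisphere W, so the sign is −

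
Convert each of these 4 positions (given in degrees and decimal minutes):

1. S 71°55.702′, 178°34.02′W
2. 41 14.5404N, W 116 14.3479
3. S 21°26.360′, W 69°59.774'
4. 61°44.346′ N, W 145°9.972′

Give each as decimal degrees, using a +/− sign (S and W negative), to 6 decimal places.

Point 1:
  Lat: 55.702′ = 0.928367°; total 71.9283667
  S ⇒ negate
  Longitude: 34.02′ = 0.567000°; total 178.5670000
  W ⇒ negate
Point 2:
  Latitude: 14.5404′ = 0.242340°; total 41.2423400
  N ⇒ keep positive
  Longitude: 14.3479′ = 0.239132°; total 116.2391317
  W → negative
Point 3:
  Lat: 21 + 26.36/60 = 21.4393333
  S → negative
  Longitude: 59.774′ = 0.996233°; total 69.9962333
  hemisphere W, so the sign is −
Point 4:
  Lat: 44.346′ = 0.739100°; total 61.7391000
  N → positive
  Lon: 145 + 9.972/60 = 145.1662000
  hemisphere W, so the sign is −

1. -71.928367, -178.567000
2. 41.242340, -116.239132
3. -21.439333, -69.996233
4. 61.739100, -145.166200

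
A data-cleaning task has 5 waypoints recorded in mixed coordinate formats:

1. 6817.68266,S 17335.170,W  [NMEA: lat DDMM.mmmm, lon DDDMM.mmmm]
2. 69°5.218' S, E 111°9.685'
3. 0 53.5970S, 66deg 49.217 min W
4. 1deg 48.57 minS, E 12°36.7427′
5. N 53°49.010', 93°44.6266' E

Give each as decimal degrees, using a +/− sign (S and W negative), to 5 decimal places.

1. -68.29471, -173.58617
2. -69.08697, 111.16142
3. -0.89328, -66.82028
4. -1.80950, 12.61238
5. 53.81683, 93.74378

Point 1:
  Latitude: degrees = first 2 digits = 68, minutes = 17.68266; 68 + 17.68266/60 = 68.294711
  hemisphere S, so the sign is −
  λ: split at 3 digits → 173° and 35.17′; 173 + 35.17/60 = 173.586167
  W ⇒ negate
Point 2:
  Latitude: 69 + 5.218/60 = 69.086967
  S → negative
  Lon: 9.685′ = 0.161417°; total 111.161417
  E ⇒ keep positive
Point 3:
  Latitude: 0 + 53.597/60 = 0.893283
  S → negative
  Lon: 66 + 49.217/60 = 66.820283
  W → negative
Point 4:
  Lat: 48.57′ = 0.809500°; total 1.809500
  hemisphere S, so the sign is −
  Lon: 36.7427′ = 0.612378°; total 12.612378
  E → positive
Point 5:
  Latitude: 53 + 49.01/60 = 53.816833
  N ⇒ keep positive
  λ: 93 + 44.6266/60 = 93.743777
  E → positive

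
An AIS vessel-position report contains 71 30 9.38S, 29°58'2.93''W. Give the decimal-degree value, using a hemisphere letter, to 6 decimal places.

71.502606° S, 29.967481° W

Lat: 30′ + 9.38″ = 30.15633′; 71 + 30.15633/60 = 71.5026056
Longitude: 58′ + 2.93″ = 58.04883′; 29 + 58.04883/60 = 29.9674806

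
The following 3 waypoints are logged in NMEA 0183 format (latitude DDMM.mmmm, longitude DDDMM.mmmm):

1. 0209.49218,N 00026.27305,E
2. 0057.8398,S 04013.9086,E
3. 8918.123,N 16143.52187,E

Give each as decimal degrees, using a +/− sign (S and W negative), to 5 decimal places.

Point 1:
  φ: split at 2 digits → 02° and 9.49218′; 2 + 9.49218/60 = 2.158203
  N → positive
  Longitude: split at 3 digits → 000° and 26.27305′; 0 + 26.27305/60 = 0.437884
  E → positive
Point 2:
  φ: split at 2 digits → 00° and 57.8398′; 0 + 57.8398/60 = 0.963997
  S → negative
  Lon: degrees = first 3 digits = 40, minutes = 13.9086; 40 + 13.9086/60 = 40.231810
  E ⇒ keep positive
Point 3:
  φ: split at 2 digits → 89° and 18.123′; 89 + 18.123/60 = 89.302050
  N → positive
  Longitude: split at 3 digits → 161° and 43.52187′; 161 + 43.52187/60 = 161.725365
  E → positive

1. 2.15820, 0.43788
2. -0.96400, 40.23181
3. 89.30205, 161.72536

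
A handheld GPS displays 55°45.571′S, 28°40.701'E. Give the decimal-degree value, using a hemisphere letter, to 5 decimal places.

55.75952° S, 28.67835° E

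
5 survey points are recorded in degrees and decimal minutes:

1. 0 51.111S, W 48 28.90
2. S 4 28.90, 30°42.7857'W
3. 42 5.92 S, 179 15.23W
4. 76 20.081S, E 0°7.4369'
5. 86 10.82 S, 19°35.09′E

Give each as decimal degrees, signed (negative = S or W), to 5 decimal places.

Point 1:
  φ: 0 + 51.111/60 = 0.851850
  hemisphere S, so the sign is −
  λ: 48 + 28.9/60 = 48.481667
  W → negative
Point 2:
  φ: 4 + 28.9/60 = 4.481667
  hemisphere S, so the sign is −
  Longitude: 30 + 42.7857/60 = 30.713095
  W → negative
Point 3:
  Latitude: 42 + 5.92/60 = 42.098667
  S → negative
  Lon: 15.23′ = 0.253833°; total 179.253833
  hemisphere W, so the sign is −
Point 4:
  Lat: 20.081′ = 0.334683°; total 76.334683
  hemisphere S, so the sign is −
  Longitude: 7.4369′ = 0.123948°; total 0.123948
  E → positive
Point 5:
  Lat: 10.82′ = 0.180333°; total 86.180333
  S ⇒ negate
  Longitude: 19 + 35.09/60 = 19.584833
  E → positive

1. -0.85185, -48.48167
2. -4.48167, -30.71310
3. -42.09867, -179.25383
4. -76.33468, 0.12395
5. -86.18033, 19.58483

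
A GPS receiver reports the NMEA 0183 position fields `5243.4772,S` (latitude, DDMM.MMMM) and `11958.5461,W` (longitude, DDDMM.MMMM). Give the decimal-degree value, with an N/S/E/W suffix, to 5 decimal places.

52.72462° S, 119.97577° W

φ: split at 2 digits → 52° and 43.4772′; 52 + 43.4772/60 = 52.724620
λ: degrees = first 3 digits = 119, minutes = 58.5461; 119 + 58.5461/60 = 119.975768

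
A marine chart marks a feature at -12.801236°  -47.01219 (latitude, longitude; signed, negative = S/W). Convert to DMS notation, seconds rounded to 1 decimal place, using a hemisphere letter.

Latitude is negative → S; |value| = 12.801236
φ: whole degrees 12; 48.07416′ → 48′ and 4.450″
Longitude is negative → W; |value| = 47.012190
λ: whole degrees 47; 0.73140′ → 0′ and 43.884″

12°48′4.4″ S, 47°00′43.9″ W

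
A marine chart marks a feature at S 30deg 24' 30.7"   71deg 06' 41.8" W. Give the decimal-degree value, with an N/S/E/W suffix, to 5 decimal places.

Latitude: 30° + 24/60 + 30.7/3600 = 30 + 0.400000 + 0.008528 = 30.408528
λ: 71° + 6/60 + 41.8/3600 = 71 + 0.100000 + 0.011611 = 71.111611

30.40853° S, 71.11161° W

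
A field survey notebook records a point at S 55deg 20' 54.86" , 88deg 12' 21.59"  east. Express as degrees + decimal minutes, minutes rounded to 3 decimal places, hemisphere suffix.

Latitude: 20 + 54.86/60 = 20.91433′
λ: seconds/60 = 0.35983; minutes = 12 + 0.35983 = 12.35983

55° 20.914′ S, 88° 12.360′ E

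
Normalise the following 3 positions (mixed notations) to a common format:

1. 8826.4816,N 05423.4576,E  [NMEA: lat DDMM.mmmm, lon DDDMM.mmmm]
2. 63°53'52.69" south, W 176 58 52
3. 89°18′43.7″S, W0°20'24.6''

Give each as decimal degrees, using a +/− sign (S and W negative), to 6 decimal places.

Point 1:
  Lat: degrees = first 2 digits = 88, minutes = 26.4816; 88 + 26.4816/60 = 88.4413600
  N ⇒ keep positive
  Longitude: degrees = first 3 digits = 54, minutes = 23.4576; 54 + 23.4576/60 = 54.3909600
  E → positive
Point 2:
  Lat: 63° + 53/60 + 52.69/3600 = 63 + 0.883333 + 0.014636 = 63.8979694
  S ⇒ negate
  λ: 176 + 58/60 + 52/3600 = 176.9811111
  hemisphere W, so the sign is −
Point 3:
  Lat: 18′ + 43.7″ = 18.72833′; 89 + 18.72833/60 = 89.3121389
  hemisphere S, so the sign is −
  Lon: 0 + 20/60 + 24.6/3600 = 0.3401667
  hemisphere W, so the sign is −

1. 88.441360, 54.390960
2. -63.897969, -176.981111
3. -89.312139, -0.340167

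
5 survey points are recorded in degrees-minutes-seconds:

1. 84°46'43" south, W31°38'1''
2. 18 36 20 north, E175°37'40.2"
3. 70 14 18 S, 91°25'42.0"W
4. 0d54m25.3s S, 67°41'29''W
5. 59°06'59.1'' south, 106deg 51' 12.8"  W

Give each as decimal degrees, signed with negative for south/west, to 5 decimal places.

Point 1:
  Lat: 46′ + 43″ = 46.71667′; 84 + 46.71667/60 = 84.778611
  S → negative
  Longitude: 31 + 38/60 + 1/3600 = 31.633611
  W → negative
Point 2:
  φ: 18° + 36/60 + 20/3600 = 18 + 0.600000 + 0.005556 = 18.605556
  N → positive
  λ: 175° + 37/60 + 40.2/3600 = 175 + 0.616667 + 0.011167 = 175.627833
  E → positive
Point 3:
  Latitude: 70° + 14/60 + 18/3600 = 70 + 0.233333 + 0.005000 = 70.238333
  hemisphere S, so the sign is −
  Longitude: 91 + 25/60 + 42/3600 = 91.428333
  hemisphere W, so the sign is −
Point 4:
  Lat: 54′ + 25.3″ = 54.42167′; 0 + 54.42167/60 = 0.907028
  hemisphere S, so the sign is −
  Longitude: 67 + 41/60 + 29/3600 = 67.691389
  hemisphere W, so the sign is −
Point 5:
  Latitude: 59 + 6/60 + 59.1/3600 = 59.116417
  S → negative
  Longitude: 106 + 51/60 + 12.8/3600 = 106.853556
  W ⇒ negate

1. -84.77861, -31.63361
2. 18.60556, 175.62783
3. -70.23833, -91.42833
4. -0.90703, -67.69139
5. -59.11642, -106.85356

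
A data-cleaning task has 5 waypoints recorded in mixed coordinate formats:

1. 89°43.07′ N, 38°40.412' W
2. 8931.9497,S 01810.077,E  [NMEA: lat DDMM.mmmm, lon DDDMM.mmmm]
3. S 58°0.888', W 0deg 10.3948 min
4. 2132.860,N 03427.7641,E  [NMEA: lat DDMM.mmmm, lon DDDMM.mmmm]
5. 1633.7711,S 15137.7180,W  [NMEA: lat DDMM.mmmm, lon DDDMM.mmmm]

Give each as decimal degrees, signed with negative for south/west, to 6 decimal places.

1. 89.717833, -38.673533
2. -89.532495, 18.167950
3. -58.014800, -0.173247
4. 21.547667, 34.462735
5. -16.562852, -151.628633

Point 1:
  Latitude: 43.07′ = 0.717833°; total 89.7178333
  N ⇒ keep positive
  Lon: 38 + 40.412/60 = 38.6735333
  W → negative
Point 2:
  Lat: degrees = first 2 digits = 89, minutes = 31.9497; 89 + 31.9497/60 = 89.5324950
  hemisphere S, so the sign is −
  Longitude: degrees = first 3 digits = 18, minutes = 10.077; 18 + 10.077/60 = 18.1679500
  E ⇒ keep positive
Point 3:
  Lat: 58 + 0.888/60 = 58.0148000
  S ⇒ negate
  Lon: 0 + 10.3948/60 = 0.1732467
  hemisphere W, so the sign is −
Point 4:
  Latitude: split at 2 digits → 21° and 32.86′; 21 + 32.86/60 = 21.5476667
  N ⇒ keep positive
  Longitude: degrees = first 3 digits = 34, minutes = 27.7641; 34 + 27.7641/60 = 34.4627350
  E ⇒ keep positive
Point 5:
  φ: split at 2 digits → 16° and 33.7711′; 16 + 33.7711/60 = 16.5628517
  S ⇒ negate
  Longitude: degrees = first 3 digits = 151, minutes = 37.718; 151 + 37.718/60 = 151.6286333
  W ⇒ negate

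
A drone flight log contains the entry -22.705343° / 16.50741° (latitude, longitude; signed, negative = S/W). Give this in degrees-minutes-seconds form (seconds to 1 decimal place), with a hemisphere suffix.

22°42′19.2″ S, 16°30′26.7″ E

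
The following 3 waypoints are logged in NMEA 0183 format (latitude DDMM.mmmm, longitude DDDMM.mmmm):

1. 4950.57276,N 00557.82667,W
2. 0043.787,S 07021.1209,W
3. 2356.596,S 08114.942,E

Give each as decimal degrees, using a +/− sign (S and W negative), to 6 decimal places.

1. 49.842879, -5.963778
2. -0.729783, -70.352015
3. -23.943267, 81.249033

Point 1:
  φ: degrees = first 2 digits = 49, minutes = 50.57276; 49 + 50.57276/60 = 49.8428793
  N ⇒ keep positive
  λ: degrees = first 3 digits = 5, minutes = 57.82667; 5 + 57.82667/60 = 5.9637778
  W ⇒ negate
Point 2:
  Lat: degrees = first 2 digits = 0, minutes = 43.787; 0 + 43.787/60 = 0.7297833
  hemisphere S, so the sign is −
  Longitude: split at 3 digits → 070° and 21.1209′; 70 + 21.1209/60 = 70.3520150
  W → negative
Point 3:
  Latitude: degrees = first 2 digits = 23, minutes = 56.596; 23 + 56.596/60 = 23.9432667
  S ⇒ negate
  λ: split at 3 digits → 081° and 14.942′; 81 + 14.942/60 = 81.2490333
  E → positive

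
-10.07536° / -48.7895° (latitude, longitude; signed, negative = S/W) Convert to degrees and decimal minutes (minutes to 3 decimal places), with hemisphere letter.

10° 4.522′ S, 48° 47.370′ W

Latitude is negative → S; |value| = 10.075360
Lat: 10° + 0.075360 × 60 = 10° 4.52160′
Longitude is negative → W; |value| = 48.789500
λ: fractional part 0.789500 → 47.37000 minutes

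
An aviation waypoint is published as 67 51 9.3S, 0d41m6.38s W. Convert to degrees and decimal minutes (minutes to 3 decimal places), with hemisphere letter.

67° 51.155′ S, 0° 41.106′ W

Lat: 51 + 9.3/60 = 51.15500′
Longitude: 41 + 6.38/60 = 41.10633′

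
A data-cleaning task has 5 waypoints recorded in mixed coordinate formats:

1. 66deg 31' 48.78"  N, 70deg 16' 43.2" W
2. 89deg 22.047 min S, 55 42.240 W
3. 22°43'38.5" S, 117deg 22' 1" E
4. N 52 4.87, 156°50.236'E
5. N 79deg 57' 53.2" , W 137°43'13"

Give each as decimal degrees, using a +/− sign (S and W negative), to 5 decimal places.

Point 1:
  φ: 31′ + 48.78″ = 31.81300′; 66 + 31.81300/60 = 66.530217
  N → positive
  Longitude: 16′ + 43.2″ = 16.72000′; 70 + 16.72000/60 = 70.278667
  W ⇒ negate
Point 2:
  φ: 22.047′ = 0.367450°; total 89.367450
  S → negative
  Lon: 42.24′ = 0.704000°; total 55.704000
  W ⇒ negate
Point 3:
  Lat: 43′ + 38.5″ = 43.64167′; 22 + 43.64167/60 = 22.727361
  S ⇒ negate
  Longitude: 117° + 22/60 + 1/3600 = 117 + 0.366667 + 0.000278 = 117.366944
  E ⇒ keep positive
Point 4:
  Lat: 4.87′ = 0.081167°; total 52.081167
  N → positive
  Lon: 156 + 50.236/60 = 156.837267
  E → positive
Point 5:
  φ: 57′ + 53.2″ = 57.88667′; 79 + 57.88667/60 = 79.964778
  N ⇒ keep positive
  λ: 43′ + 13″ = 43.21667′; 137 + 43.21667/60 = 137.720278
  W → negative

1. 66.53022, -70.27867
2. -89.36745, -55.70400
3. -22.72736, 117.36694
4. 52.08117, 156.83727
5. 79.96478, -137.72028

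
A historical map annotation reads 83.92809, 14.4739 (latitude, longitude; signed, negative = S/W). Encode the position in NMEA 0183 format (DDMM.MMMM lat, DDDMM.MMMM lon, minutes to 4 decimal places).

8355.6854,N / 01428.4340,E

Latitude: fractional part 0.928090 → 55.685400 minutes
λ: 14° + 0.473900 × 60 = 14° 28.434000′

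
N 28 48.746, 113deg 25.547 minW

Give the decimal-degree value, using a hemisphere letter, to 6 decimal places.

28.812433° N, 113.425783° W

Lat: 28 + 48.746/60 = 28.8124333
Lon: 25.547′ = 0.425783°; total 113.4257833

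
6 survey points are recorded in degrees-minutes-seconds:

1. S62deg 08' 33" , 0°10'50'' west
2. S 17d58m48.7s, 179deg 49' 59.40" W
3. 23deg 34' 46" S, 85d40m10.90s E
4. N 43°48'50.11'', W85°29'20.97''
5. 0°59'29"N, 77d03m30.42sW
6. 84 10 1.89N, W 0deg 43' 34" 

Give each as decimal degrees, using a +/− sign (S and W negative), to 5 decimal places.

Point 1:
  φ: 62 + 8/60 + 33/3600 = 62.142500
  S → negative
  λ: 10′ + 50″ = 10.83333′; 0 + 10.83333/60 = 0.180556
  W → negative
Point 2:
  Lat: 58′ + 48.7″ = 58.81167′; 17 + 58.81167/60 = 17.980194
  S ⇒ negate
  Longitude: 179 + 49/60 + 59.4/3600 = 179.833167
  hemisphere W, so the sign is −
Point 3:
  Lat: 23 + 34/60 + 46/3600 = 23.579444
  S → negative
  Longitude: 40′ + 10.9″ = 40.18167′; 85 + 40.18167/60 = 85.669694
  E → positive
Point 4:
  Lat: 43° + 48/60 + 50.11/3600 = 43 + 0.800000 + 0.013919 = 43.813919
  N ⇒ keep positive
  Longitude: 29′ + 20.97″ = 29.34950′; 85 + 29.34950/60 = 85.489158
  hemisphere W, so the sign is −
Point 5:
  φ: 0 + 59/60 + 29/3600 = 0.991389
  N → positive
  λ: 77° + 3/60 + 30.42/3600 = 77 + 0.050000 + 0.008450 = 77.058450
  hemisphere W, so the sign is −
Point 6:
  Lat: 84° + 10/60 + 1.89/3600 = 84 + 0.166667 + 0.000525 = 84.167192
  N ⇒ keep positive
  λ: 0° + 43/60 + 34/3600 = 0 + 0.716667 + 0.009444 = 0.726111
  W → negative

1. -62.14250, -0.18056
2. -17.98019, -179.83317
3. -23.57944, 85.66969
4. 43.81392, -85.48916
5. 0.99139, -77.05845
6. 84.16719, -0.72611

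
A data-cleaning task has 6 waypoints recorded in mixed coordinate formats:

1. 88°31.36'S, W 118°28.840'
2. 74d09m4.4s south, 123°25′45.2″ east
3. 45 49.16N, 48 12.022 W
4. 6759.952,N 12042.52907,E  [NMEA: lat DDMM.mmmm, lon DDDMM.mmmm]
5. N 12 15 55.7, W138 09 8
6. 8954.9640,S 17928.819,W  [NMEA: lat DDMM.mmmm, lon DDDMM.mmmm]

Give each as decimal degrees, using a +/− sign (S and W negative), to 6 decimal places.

Point 1:
  φ: 31.36′ = 0.522667°; total 88.5226667
  S → negative
  λ: 118 + 28.84/60 = 118.4806667
  W → negative
Point 2:
  Lat: 74 + 9/60 + 4.4/3600 = 74.1512222
  S ⇒ negate
  Longitude: 123 + 25/60 + 45.2/3600 = 123.4292222
  E → positive
Point 3:
  Lat: 49.16′ = 0.819333°; total 45.8193333
  N ⇒ keep positive
  Lon: 12.022′ = 0.200367°; total 48.2003667
  W → negative
Point 4:
  Latitude: degrees = first 2 digits = 67, minutes = 59.952; 67 + 59.952/60 = 67.9992000
  N → positive
  Lon: split at 3 digits → 120° and 42.52907′; 120 + 42.52907/60 = 120.7088178
  E ⇒ keep positive
Point 5:
  Latitude: 12 + 15/60 + 55.7/3600 = 12.2654722
  N ⇒ keep positive
  λ: 9′ + 8″ = 9.13333′; 138 + 9.13333/60 = 138.1522222
  W → negative
Point 6:
  Latitude: split at 2 digits → 89° and 54.964′; 89 + 54.964/60 = 89.9160667
  hemisphere S, so the sign is −
  Lon: split at 3 digits → 179° and 28.819′; 179 + 28.819/60 = 179.4803167
  W ⇒ negate

1. -88.522667, -118.480667
2. -74.151222, 123.429222
3. 45.819333, -48.200367
4. 67.999200, 120.708818
5. 12.265472, -138.152222
6. -89.916067, -179.480317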